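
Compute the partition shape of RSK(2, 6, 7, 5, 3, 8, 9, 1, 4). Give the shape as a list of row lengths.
RSK row insertion gives P = [[1, 3, 4, 8, 9], [2, 7], [5], [6]], which has shape [5, 2, 1, 1].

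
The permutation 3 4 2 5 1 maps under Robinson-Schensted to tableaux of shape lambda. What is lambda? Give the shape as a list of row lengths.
[3, 1, 1]

RSK row insertion gives P = [[1, 4, 5], [2], [3]], which has shape [3, 1, 1].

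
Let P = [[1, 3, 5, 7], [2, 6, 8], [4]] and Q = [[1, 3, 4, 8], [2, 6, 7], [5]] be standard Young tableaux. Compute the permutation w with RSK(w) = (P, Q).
Reverse the RSK construction: for i from n down to 1, find the cell of Q containing i, remove the entry at that cell from P, and reverse-bump it up through P; the value ejected from row 1 is w(i).

Step i=8: Q has 8 at row 1, column 4; remove that cell from P, ejecting 7. So w(8) = 7. P is now [[1, 3, 5], [2, 6, 8], [4]].
Step i=7: Q has 7 at row 2, column 3; remove 8 from row 2 of P and reverse-bump: 8 enters row 1 and ejects 5. So w(7) = 5. P is now [[1, 3, 8], [2, 6], [4]].
Step i=6: Q has 6 at row 2, column 2; remove 6 from row 2 of P and reverse-bump: 6 enters row 1 and ejects 3. So w(6) = 3. P is now [[1, 6, 8], [2], [4]].
Step i=5: Q has 5 at row 3, column 1; remove 4 from row 3 of P and reverse-bump: 4 enters row 2 and ejects 2; 2 enters row 1 and ejects 1. So w(5) = 1. P is now [[2, 6, 8], [4]].
Step i=4: Q has 4 at row 1, column 3; remove that cell from P, ejecting 8. So w(4) = 8. P is now [[2, 6], [4]].
Step i=3: Q has 3 at row 1, column 2; remove that cell from P, ejecting 6. So w(3) = 6. P is now [[2], [4]].
Step i=2: Q has 2 at row 2, column 1; remove 4 from row 2 of P and reverse-bump: 4 enters row 1 and ejects 2. So w(2) = 2. P is now [[4]].
Step i=1: Q has 1 at row 1, column 1; remove that cell from P, ejecting 4. So w(1) = 4. P is now [].

So w = 4 2 6 8 1 3 5 7.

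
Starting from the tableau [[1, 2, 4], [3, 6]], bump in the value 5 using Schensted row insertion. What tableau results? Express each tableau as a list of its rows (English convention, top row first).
5 is larger than every entry of row 1, so it is appended to row 1. The new tableau is [[1, 2, 4, 5], [3, 6]].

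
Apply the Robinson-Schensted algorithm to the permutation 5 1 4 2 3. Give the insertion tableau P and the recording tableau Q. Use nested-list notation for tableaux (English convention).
Insert each entry of the permutation into P by Schensted row insertion, recording in Q the position of each new cell.

Insert 5: appended to row 1. P = [[5]].
Insert 1: 1 bumps 5 from row 1; 5 starts row 2. P = [[1], [5]].
Insert 4: appended to row 1. P = [[1, 4], [5]].
Insert 2: 2 bumps 4 from row 1; 4 bumps 5 from row 2; 5 starts row 3. P = [[1, 2], [4], [5]].
Insert 3: appended to row 1. P = [[1, 2, 3], [4], [5]].

So P = [[1, 2, 3], [4], [5]], Q = [[1, 3, 5], [2], [4]].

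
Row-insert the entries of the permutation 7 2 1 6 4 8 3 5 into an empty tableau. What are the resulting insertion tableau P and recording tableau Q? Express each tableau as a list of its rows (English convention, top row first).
Insert each entry of the permutation into P by Schensted row insertion, recording in Q the position of each new cell.

Insert 7: appended to row 1. P = [[7]], Q = [[1]].
Insert 2: 2 bumps 7 from row 1; 7 starts row 2. P = [[2], [7]], Q = [[1], [2]].
Insert 1: 1 bumps 2 from row 1; 2 bumps 7 from row 2; 7 starts row 3. P = [[1], [2], [7]], Q = [[1], [2], [3]].
Insert 6: appended to row 1. P = [[1, 6], [2], [7]], Q = [[1, 4], [2], [3]].
Insert 4: 4 bumps 6 from row 1; 6 appends to row 2. P = [[1, 4], [2, 6], [7]], Q = [[1, 4], [2, 5], [3]].
Insert 8: appended to row 1. P = [[1, 4, 8], [2, 6], [7]], Q = [[1, 4, 6], [2, 5], [3]].
Insert 3: 3 bumps 4 from row 1; 4 bumps 6 from row 2; 6 bumps 7 from row 3; 7 starts row 4. P = [[1, 3, 8], [2, 4], [6], [7]], Q = [[1, 4, 6], [2, 5], [3], [7]].
Insert 5: 5 bumps 8 from row 1; 8 appends to row 2. P = [[1, 3, 5], [2, 4, 8], [6], [7]], Q = [[1, 4, 6], [2, 5, 8], [3], [7]].

So P = [[1, 3, 5], [2, 4, 8], [6], [7]], Q = [[1, 4, 6], [2, 5, 8], [3], [7]].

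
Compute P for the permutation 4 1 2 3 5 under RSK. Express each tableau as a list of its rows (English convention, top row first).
Insert 4: appended to row 1. P = [[4]].
Insert 1: 1 bumps 4 from row 1; 4 starts row 2. P = [[1], [4]].
Insert 2: appended to row 1. P = [[1, 2], [4]].
Insert 3: appended to row 1. P = [[1, 2, 3], [4]].
Insert 5: appended to row 1. P = [[1, 2, 3, 5], [4]].

So P = [[1, 2, 3, 5], [4]].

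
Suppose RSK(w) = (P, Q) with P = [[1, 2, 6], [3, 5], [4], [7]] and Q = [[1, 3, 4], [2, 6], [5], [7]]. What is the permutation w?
7 4 5 6 1 3 2

Reverse the RSK construction: for i from n down to 1, find the cell of Q containing i, remove the entry at that cell from P, and reverse-bump it up through P; the value ejected from row 1 is w(i).

Step i=7: Q has 7 at row 4, column 1; remove 7 from row 4 of P and reverse-bump: 7 enters row 3 and ejects 4; 4 enters row 2 and ejects 3; 3 enters row 1 and ejects 2. So w(7) = 2. P is now [[1, 3, 6], [4, 5], [7]].
Step i=6: Q has 6 at row 2, column 2; remove 5 from row 2 of P and reverse-bump: 5 enters row 1 and ejects 3. So w(6) = 3. P is now [[1, 5, 6], [4], [7]].
Step i=5: Q has 5 at row 3, column 1; remove 7 from row 3 of P and reverse-bump: 7 enters row 2 and ejects 4; 4 enters row 1 and ejects 1. So w(5) = 1. P is now [[4, 5, 6], [7]].
Step i=4: Q has 4 at row 1, column 3; remove that cell from P, ejecting 6. So w(4) = 6. P is now [[4, 5], [7]].
Step i=3: Q has 3 at row 1, column 2; remove that cell from P, ejecting 5. So w(3) = 5. P is now [[4], [7]].
Step i=2: Q has 2 at row 2, column 1; remove 7 from row 2 of P and reverse-bump: 7 enters row 1 and ejects 4. So w(2) = 4. P is now [[7]].
Step i=1: Q has 1 at row 1, column 1; remove that cell from P, ejecting 7. So w(1) = 7. P is now [].

So w = 7 4 5 6 1 3 2.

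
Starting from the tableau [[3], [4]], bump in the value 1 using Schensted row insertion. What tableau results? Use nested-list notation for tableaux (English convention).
[[1], [3], [4]]

In row 1, 1 replaces 3 (the leftmost entry greater than 1); 3 is bumped to row 2. In row 2, 3 replaces 4 (the leftmost entry greater than 3); 4 is bumped to row 3. 4 starts a new row 3. The new tableau is [[1], [3], [4]].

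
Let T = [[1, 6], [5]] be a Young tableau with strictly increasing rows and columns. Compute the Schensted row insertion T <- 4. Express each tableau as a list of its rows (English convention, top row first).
[[1, 4], [5, 6]]

In row 1, 4 replaces 6 (the leftmost entry greater than 4); 6 is bumped to row 2. 6 is appended to row 2. The new tableau is [[1, 4], [5, 6]].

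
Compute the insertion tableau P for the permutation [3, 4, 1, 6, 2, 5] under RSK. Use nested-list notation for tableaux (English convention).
P = [[1, 2, 5], [3, 4, 6]]

Insert 3: appended to row 1. P = [[3]].
Insert 4: appended to row 1. P = [[3, 4]].
Insert 1: 1 bumps 3 from row 1; 3 starts row 2. P = [[1, 4], [3]].
Insert 6: appended to row 1. P = [[1, 4, 6], [3]].
Insert 2: 2 bumps 4 from row 1; 4 appends to row 2. P = [[1, 2, 6], [3, 4]].
Insert 5: 5 bumps 6 from row 1; 6 appends to row 2. P = [[1, 2, 5], [3, 4, 6]].

So P = [[1, 2, 5], [3, 4, 6]].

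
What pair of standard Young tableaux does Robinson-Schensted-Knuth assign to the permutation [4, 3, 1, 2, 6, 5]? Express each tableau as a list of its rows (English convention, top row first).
Insert each entry of the permutation into P by Schensted row insertion, recording in Q the position of each new cell.

After inserting 4: P = [[4]].
After inserting 3: P = [[3], [4]].
After inserting 1: P = [[1], [3], [4]].
After inserting 2: P = [[1, 2], [3], [4]].
After inserting 6: P = [[1, 2, 6], [3], [4]].
After inserting 5: P = [[1, 2, 5], [3, 6], [4]].

So P = [[1, 2, 5], [3, 6], [4]], Q = [[1, 4, 5], [2, 6], [3]].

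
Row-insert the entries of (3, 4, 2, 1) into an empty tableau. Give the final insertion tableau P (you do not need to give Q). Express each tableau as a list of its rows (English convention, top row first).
P = [[1, 4], [2], [3]]

Insert 3: appended to row 1. P = [[3]].
Insert 4: appended to row 1. P = [[3, 4]].
Insert 2: 2 bumps 3 from row 1; 3 starts row 2. P = [[2, 4], [3]].
Insert 1: 1 bumps 2 from row 1; 2 bumps 3 from row 2; 3 starts row 3. P = [[1, 4], [2], [3]].

So P = [[1, 4], [2], [3]].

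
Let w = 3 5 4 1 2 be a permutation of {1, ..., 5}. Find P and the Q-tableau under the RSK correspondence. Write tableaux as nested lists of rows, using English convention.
P = [[1, 2], [3, 4], [5]], Q = [[1, 2], [3, 5], [4]]

Insert each entry of the permutation into P by Schensted row insertion, recording in Q the position of each new cell.

After inserting 3: P = [[3]].
After inserting 5: P = [[3, 5]].
After inserting 4: P = [[3, 4], [5]].
After inserting 1: P = [[1, 4], [3], [5]].
After inserting 2: P = [[1, 2], [3, 4], [5]].

So P = [[1, 2], [3, 4], [5]], Q = [[1, 2], [3, 5], [4]].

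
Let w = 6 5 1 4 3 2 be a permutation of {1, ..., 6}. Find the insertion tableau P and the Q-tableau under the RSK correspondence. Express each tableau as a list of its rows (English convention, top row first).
P = [[1, 2], [3], [4], [5], [6]], Q = [[1, 4], [2], [3], [5], [6]]

Insert each entry of the permutation into P by Schensted row insertion, recording in Q the position of each new cell.

After inserting 6: P = [[6]].
After inserting 5: P = [[5], [6]].
After inserting 1: P = [[1], [5], [6]].
After inserting 4: P = [[1, 4], [5], [6]].
After inserting 3: P = [[1, 3], [4], [5], [6]].
After inserting 2: P = [[1, 2], [3], [4], [5], [6]].

So P = [[1, 2], [3], [4], [5], [6]], Q = [[1, 4], [2], [3], [5], [6]].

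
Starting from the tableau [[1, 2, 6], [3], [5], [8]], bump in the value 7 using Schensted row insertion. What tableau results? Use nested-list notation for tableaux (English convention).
7 is larger than every entry of row 1, so it is appended to row 1. The new tableau is [[1, 2, 6, 7], [3], [5], [8]].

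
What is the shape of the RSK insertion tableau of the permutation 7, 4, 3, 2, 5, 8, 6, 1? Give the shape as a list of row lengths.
[3, 2, 1, 1, 1]

Row-insert each entry into an empty tableau.

After inserting 7: P = [[7]].
After inserting 4: P = [[4], [7]].
After inserting 3: P = [[3], [4], [7]].
After inserting 2: P = [[2], [3], [4], [7]].
After inserting 5: P = [[2, 5], [3], [4], [7]].
After inserting 8: P = [[2, 5, 8], [3], [4], [7]].
After inserting 6: P = [[2, 5, 6], [3, 8], [4], [7]].
After inserting 1: P = [[1, 5, 6], [2, 8], [3], [4], [7]].

The final insertion tableau P = [[1, 5, 6], [2, 8], [3], [4], [7]] has shape [3, 2, 1, 1, 1].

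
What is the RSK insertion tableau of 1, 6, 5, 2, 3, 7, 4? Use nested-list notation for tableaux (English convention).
P = [[1, 2, 3, 4], [5, 7], [6]]

Insert 1: appended to row 1. P = [[1]].
Insert 6: appended to row 1. P = [[1, 6]].
Insert 5: 5 bumps 6 from row 1; 6 starts row 2. P = [[1, 5], [6]].
Insert 2: 2 bumps 5 from row 1; 5 bumps 6 from row 2; 6 starts row 3. P = [[1, 2], [5], [6]].
Insert 3: appended to row 1. P = [[1, 2, 3], [5], [6]].
Insert 7: appended to row 1. P = [[1, 2, 3, 7], [5], [6]].
Insert 4: 4 bumps 7 from row 1; 7 appends to row 2. P = [[1, 2, 3, 4], [5, 7], [6]].

So P = [[1, 2, 3, 4], [5, 7], [6]].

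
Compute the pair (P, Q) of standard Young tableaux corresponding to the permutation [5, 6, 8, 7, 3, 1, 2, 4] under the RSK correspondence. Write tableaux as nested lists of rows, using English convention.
Insert each entry of the permutation into P by Schensted row insertion, recording in Q the position of each new cell.

Insert 5: appended to row 1. P = [[5]].
Insert 6: appended to row 1. P = [[5, 6]].
Insert 8: appended to row 1. P = [[5, 6, 8]].
Insert 7: 7 bumps 8 from row 1; 8 starts row 2. P = [[5, 6, 7], [8]].
Insert 3: 3 bumps 5 from row 1; 5 bumps 8 from row 2; 8 starts row 3. P = [[3, 6, 7], [5], [8]].
Insert 1: 1 bumps 3 from row 1; 3 bumps 5 from row 2; 5 bumps 8 from row 3; 8 starts row 4. P = [[1, 6, 7], [3], [5], [8]].
Insert 2: 2 bumps 6 from row 1; 6 appends to row 2. P = [[1, 2, 7], [3, 6], [5], [8]].
Insert 4: 4 bumps 7 from row 1; 7 appends to row 2. P = [[1, 2, 4], [3, 6, 7], [5], [8]].

So P = [[1, 2, 4], [3, 6, 7], [5], [8]], Q = [[1, 2, 3], [4, 7, 8], [5], [6]].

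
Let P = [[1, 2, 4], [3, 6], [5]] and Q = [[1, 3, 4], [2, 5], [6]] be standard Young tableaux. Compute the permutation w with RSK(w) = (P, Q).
5 1 3 6 4 2

Reverse RSK: for i = n, n-1, ..., 1, locate i in Q, remove the corresponding corner cell from P, and reverse-bump its entry up through P; the value ejected from row 1 is w(i).

So w = 5 1 3 6 4 2.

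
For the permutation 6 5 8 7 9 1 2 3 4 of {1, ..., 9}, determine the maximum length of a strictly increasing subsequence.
4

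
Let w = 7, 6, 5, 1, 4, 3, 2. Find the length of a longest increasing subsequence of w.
2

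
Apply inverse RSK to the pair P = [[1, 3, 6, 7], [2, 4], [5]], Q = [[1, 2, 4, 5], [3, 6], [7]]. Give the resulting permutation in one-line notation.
2 5 1 6 7 4 3

Reverse the RSK construction: for i from n down to 1, find the cell of Q containing i, remove the entry at that cell from P, and reverse-bump it up through P; the value ejected from row 1 is w(i).

Step i=7: Q has 7 at row 3, column 1; remove 5 from row 3 of P and reverse-bump: 5 enters row 2 and ejects 4; 4 enters row 1 and ejects 3. So w(7) = 3. P is now [[1, 4, 6, 7], [2, 5]].
Step i=6: Q has 6 at row 2, column 2; remove 5 from row 2 of P and reverse-bump: 5 enters row 1 and ejects 4. So w(6) = 4. P is now [[1, 5, 6, 7], [2]].
Step i=5: Q has 5 at row 1, column 4; remove that cell from P, ejecting 7. So w(5) = 7. P is now [[1, 5, 6], [2]].
Step i=4: Q has 4 at row 1, column 3; remove that cell from P, ejecting 6. So w(4) = 6. P is now [[1, 5], [2]].
Step i=3: Q has 3 at row 2, column 1; remove 2 from row 2 of P and reverse-bump: 2 enters row 1 and ejects 1. So w(3) = 1. P is now [[2, 5]].
Step i=2: Q has 2 at row 1, column 2; remove that cell from P, ejecting 5. So w(2) = 5. P is now [[2]].
Step i=1: Q has 1 at row 1, column 1; remove that cell from P, ejecting 2. So w(1) = 2. P is now [].

So w = 2 5 1 6 7 4 3.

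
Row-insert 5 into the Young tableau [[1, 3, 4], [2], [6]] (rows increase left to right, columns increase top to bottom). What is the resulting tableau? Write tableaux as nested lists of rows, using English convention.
5 is larger than every entry of row 1, so it is appended to row 1. The new tableau is [[1, 3, 4, 5], [2], [6]].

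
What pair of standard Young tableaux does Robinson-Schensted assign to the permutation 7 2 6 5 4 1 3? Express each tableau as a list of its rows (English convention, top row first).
Insert each entry of the permutation into P by Schensted row insertion, recording in Q the position of each new cell.

Insert 7: appended to row 1. P = [[7]], Q = [[1]].
Insert 2: 2 bumps 7 from row 1; 7 starts row 2. P = [[2], [7]], Q = [[1], [2]].
Insert 6: appended to row 1. P = [[2, 6], [7]], Q = [[1, 3], [2]].
Insert 5: 5 bumps 6 from row 1; 6 bumps 7 from row 2; 7 starts row 3. P = [[2, 5], [6], [7]], Q = [[1, 3], [2], [4]].
Insert 4: 4 bumps 5 from row 1; 5 bumps 6 from row 2; 6 bumps 7 from row 3; 7 starts row 4. P = [[2, 4], [5], [6], [7]], Q = [[1, 3], [2], [4], [5]].
Insert 1: 1 bumps 2 from row 1; 2 bumps 5 from row 2; 5 bumps 6 from row 3; 6 bumps 7 from row 4; 7 starts row 5. P = [[1, 4], [2], [5], [6], [7]], Q = [[1, 3], [2], [4], [5], [6]].
Insert 3: 3 bumps 4 from row 1; 4 appends to row 2. P = [[1, 3], [2, 4], [5], [6], [7]], Q = [[1, 3], [2, 7], [4], [5], [6]].

So P = [[1, 3], [2, 4], [5], [6], [7]], Q = [[1, 3], [2, 7], [4], [5], [6]].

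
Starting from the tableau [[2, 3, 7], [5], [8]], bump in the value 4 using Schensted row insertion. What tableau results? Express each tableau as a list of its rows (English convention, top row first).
In row 1, 4 replaces 7 (the leftmost entry greater than 4); 7 is bumped to row 2. 7 is appended to row 2. The new tableau is [[2, 3, 4], [5, 7], [8]].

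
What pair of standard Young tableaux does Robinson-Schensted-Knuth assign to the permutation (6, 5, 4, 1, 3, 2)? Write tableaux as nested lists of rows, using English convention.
P = [[1, 2], [3], [4], [5], [6]], Q = [[1, 5], [2], [3], [4], [6]]

Insert each entry of the permutation into P by Schensted row insertion, recording in Q the position of each new cell.

Insert 6: appended to row 1. P = [[6]], Q = [[1]].
Insert 5: 5 bumps 6 from row 1; 6 starts row 2. P = [[5], [6]], Q = [[1], [2]].
Insert 4: 4 bumps 5 from row 1; 5 bumps 6 from row 2; 6 starts row 3. P = [[4], [5], [6]], Q = [[1], [2], [3]].
Insert 1: 1 bumps 4 from row 1; 4 bumps 5 from row 2; 5 bumps 6 from row 3; 6 starts row 4. P = [[1], [4], [5], [6]], Q = [[1], [2], [3], [4]].
Insert 3: appended to row 1. P = [[1, 3], [4], [5], [6]], Q = [[1, 5], [2], [3], [4]].
Insert 2: 2 bumps 3 from row 1; 3 bumps 4 from row 2; 4 bumps 5 from row 3; 5 bumps 6 from row 4; 6 starts row 5. P = [[1, 2], [3], [4], [5], [6]], Q = [[1, 5], [2], [3], [4], [6]].

So P = [[1, 2], [3], [4], [5], [6]], Q = [[1, 5], [2], [3], [4], [6]].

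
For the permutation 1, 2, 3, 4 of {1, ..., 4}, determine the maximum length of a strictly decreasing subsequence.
1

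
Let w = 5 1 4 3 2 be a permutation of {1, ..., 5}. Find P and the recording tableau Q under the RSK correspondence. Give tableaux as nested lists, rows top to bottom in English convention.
P = [[1, 2], [3], [4], [5]], Q = [[1, 3], [2], [4], [5]]

Insert each entry of the permutation into P by Schensted row insertion, recording in Q the position of each new cell.

Insert 5: appended to row 1. P = [[5]].
Insert 1: 1 bumps 5 from row 1; 5 starts row 2. P = [[1], [5]].
Insert 4: appended to row 1. P = [[1, 4], [5]].
Insert 3: 3 bumps 4 from row 1; 4 bumps 5 from row 2; 5 starts row 3. P = [[1, 3], [4], [5]].
Insert 2: 2 bumps 3 from row 1; 3 bumps 4 from row 2; 4 bumps 5 from row 3; 5 starts row 4. P = [[1, 2], [3], [4], [5]].

So P = [[1, 2], [3], [4], [5]], Q = [[1, 3], [2], [4], [5]].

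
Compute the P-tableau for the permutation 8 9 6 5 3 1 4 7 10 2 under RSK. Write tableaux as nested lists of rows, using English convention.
Insert 8: appended to row 1. P = [[8]].
Insert 9: appended to row 1. P = [[8, 9]].
Insert 6: 6 bumps 8 from row 1; 8 starts row 2. P = [[6, 9], [8]].
Insert 5: 5 bumps 6 from row 1; 6 bumps 8 from row 2; 8 starts row 3. P = [[5, 9], [6], [8]].
Insert 3: 3 bumps 5 from row 1; 5 bumps 6 from row 2; 6 bumps 8 from row 3; 8 starts row 4. P = [[3, 9], [5], [6], [8]].
Insert 1: 1 bumps 3 from row 1; 3 bumps 5 from row 2; 5 bumps 6 from row 3; 6 bumps 8 from row 4; 8 starts row 5. P = [[1, 9], [3], [5], [6], [8]].
Insert 4: 4 bumps 9 from row 1; 9 appends to row 2. P = [[1, 4], [3, 9], [5], [6], [8]].
Insert 7: appended to row 1. P = [[1, 4, 7], [3, 9], [5], [6], [8]].
Insert 10: appended to row 1. P = [[1, 4, 7, 10], [3, 9], [5], [6], [8]].
Insert 2: 2 bumps 4 from row 1; 4 bumps 9 from row 2; 9 appends to row 3. P = [[1, 2, 7, 10], [3, 4], [5, 9], [6], [8]].

So P = [[1, 2, 7, 10], [3, 4], [5, 9], [6], [8]].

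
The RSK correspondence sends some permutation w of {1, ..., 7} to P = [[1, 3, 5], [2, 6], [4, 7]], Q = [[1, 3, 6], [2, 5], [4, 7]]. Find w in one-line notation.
Reverse RSK: for i = n, n-1, ..., 1, locate i in Q, remove the corresponding corner cell from P, and reverse-bump its entry up through P; the value ejected from row 1 is w(i).

So w = 4 2 7 1 3 6 5.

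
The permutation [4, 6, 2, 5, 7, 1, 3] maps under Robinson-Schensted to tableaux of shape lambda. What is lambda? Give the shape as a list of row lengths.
[3, 2, 2]

Row-insert each entry into an empty tableau.

After inserting 4: P = [[4]].
After inserting 6: P = [[4, 6]].
After inserting 2: P = [[2, 6], [4]].
After inserting 5: P = [[2, 5], [4, 6]].
After inserting 7: P = [[2, 5, 7], [4, 6]].
After inserting 1: P = [[1, 5, 7], [2, 6], [4]].
After inserting 3: P = [[1, 3, 7], [2, 5], [4, 6]].

The final insertion tableau P = [[1, 3, 7], [2, 5], [4, 6]] has shape [3, 2, 2].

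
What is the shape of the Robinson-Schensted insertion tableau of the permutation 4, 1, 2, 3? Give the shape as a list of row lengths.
[3, 1]

Row-insert each entry into an empty tableau.

After inserting 4: P = [[4]].
After inserting 1: P = [[1], [4]].
After inserting 2: P = [[1, 2], [4]].
After inserting 3: P = [[1, 2, 3], [4]].

The final insertion tableau P = [[1, 2, 3], [4]] has shape [3, 1].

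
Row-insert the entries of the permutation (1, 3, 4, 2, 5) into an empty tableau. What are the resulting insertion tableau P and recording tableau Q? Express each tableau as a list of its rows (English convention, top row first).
Insert each entry of the permutation into P by Schensted row insertion, recording in Q the position of each new cell.

Insert 1: appended to row 1. P = [[1]].
Insert 3: appended to row 1. P = [[1, 3]].
Insert 4: appended to row 1. P = [[1, 3, 4]].
Insert 2: 2 bumps 3 from row 1; 3 starts row 2. P = [[1, 2, 4], [3]].
Insert 5: appended to row 1. P = [[1, 2, 4, 5], [3]].

So P = [[1, 2, 4, 5], [3]], Q = [[1, 2, 3, 5], [4]].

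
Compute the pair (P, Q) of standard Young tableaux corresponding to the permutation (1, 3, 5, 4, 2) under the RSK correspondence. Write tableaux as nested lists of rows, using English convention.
Insert each entry of the permutation into P by Schensted row insertion, recording in Q the position of each new cell.

Insert 1: appended to row 1. P = [[1]].
Insert 3: appended to row 1. P = [[1, 3]].
Insert 5: appended to row 1. P = [[1, 3, 5]].
Insert 4: 4 bumps 5 from row 1; 5 starts row 2. P = [[1, 3, 4], [5]].
Insert 2: 2 bumps 3 from row 1; 3 bumps 5 from row 2; 5 starts row 3. P = [[1, 2, 4], [3], [5]].

So P = [[1, 2, 4], [3], [5]], Q = [[1, 2, 3], [4], [5]].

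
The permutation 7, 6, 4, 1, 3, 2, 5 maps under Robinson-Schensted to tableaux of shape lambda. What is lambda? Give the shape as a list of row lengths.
Row-insert each entry into an empty tableau.

After inserting 7: P = [[7]].
After inserting 6: P = [[6], [7]].
After inserting 4: P = [[4], [6], [7]].
After inserting 1: P = [[1], [4], [6], [7]].
After inserting 3: P = [[1, 3], [4], [6], [7]].
After inserting 2: P = [[1, 2], [3], [4], [6], [7]].
After inserting 5: P = [[1, 2, 5], [3], [4], [6], [7]].

The final insertion tableau P = [[1, 2, 5], [3], [4], [6], [7]] has shape [3, 1, 1, 1, 1].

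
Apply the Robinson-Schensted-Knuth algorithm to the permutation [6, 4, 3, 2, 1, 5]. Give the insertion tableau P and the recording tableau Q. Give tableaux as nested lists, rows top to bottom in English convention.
P = [[1, 5], [2], [3], [4], [6]], Q = [[1, 6], [2], [3], [4], [5]]

Insert each entry of the permutation into P by Schensted row insertion, recording in Q the position of each new cell.

Insert 6: appended to row 1. P = [[6]].
Insert 4: 4 bumps 6 from row 1; 6 starts row 2. P = [[4], [6]].
Insert 3: 3 bumps 4 from row 1; 4 bumps 6 from row 2; 6 starts row 3. P = [[3], [4], [6]].
Insert 2: 2 bumps 3 from row 1; 3 bumps 4 from row 2; 4 bumps 6 from row 3; 6 starts row 4. P = [[2], [3], [4], [6]].
Insert 1: 1 bumps 2 from row 1; 2 bumps 3 from row 2; 3 bumps 4 from row 3; 4 bumps 6 from row 4; 6 starts row 5. P = [[1], [2], [3], [4], [6]].
Insert 5: appended to row 1. P = [[1, 5], [2], [3], [4], [6]].

So P = [[1, 5], [2], [3], [4], [6]], Q = [[1, 6], [2], [3], [4], [5]].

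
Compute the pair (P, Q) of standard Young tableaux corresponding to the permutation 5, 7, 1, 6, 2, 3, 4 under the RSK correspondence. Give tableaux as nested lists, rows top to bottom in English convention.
P = [[1, 2, 3, 4], [5, 6], [7]], Q = [[1, 2, 6, 7], [3, 4], [5]]

Insert each entry of the permutation into P by Schensted row insertion, recording in Q the position of each new cell.

Insert 5: appended to row 1. P = [[5]].
Insert 7: appended to row 1. P = [[5, 7]].
Insert 1: 1 bumps 5 from row 1; 5 starts row 2. P = [[1, 7], [5]].
Insert 6: 6 bumps 7 from row 1; 7 appends to row 2. P = [[1, 6], [5, 7]].
Insert 2: 2 bumps 6 from row 1; 6 bumps 7 from row 2; 7 starts row 3. P = [[1, 2], [5, 6], [7]].
Insert 3: appended to row 1. P = [[1, 2, 3], [5, 6], [7]].
Insert 4: appended to row 1. P = [[1, 2, 3, 4], [5, 6], [7]].

So P = [[1, 2, 3, 4], [5, 6], [7]], Q = [[1, 2, 6, 7], [3, 4], [5]].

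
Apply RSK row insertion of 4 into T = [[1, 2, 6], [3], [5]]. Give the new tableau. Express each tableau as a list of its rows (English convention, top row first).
[[1, 2, 4], [3, 6], [5]]

In row 1, 4 replaces 6 (the leftmost entry greater than 4); 6 is bumped to row 2. 6 is appended to row 2. The new tableau is [[1, 2, 4], [3, 6], [5]].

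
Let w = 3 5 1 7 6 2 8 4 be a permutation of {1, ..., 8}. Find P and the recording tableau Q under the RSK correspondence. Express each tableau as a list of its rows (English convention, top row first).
Insert each entry of the permutation into P by Schensted row insertion, recording in Q the position of each new cell.

Insert 3: appended to row 1. P = [[3]], Q = [[1]].
Insert 5: appended to row 1. P = [[3, 5]], Q = [[1, 2]].
Insert 1: 1 bumps 3 from row 1; 3 starts row 2. P = [[1, 5], [3]], Q = [[1, 2], [3]].
Insert 7: appended to row 1. P = [[1, 5, 7], [3]], Q = [[1, 2, 4], [3]].
Insert 6: 6 bumps 7 from row 1; 7 appends to row 2. P = [[1, 5, 6], [3, 7]], Q = [[1, 2, 4], [3, 5]].
Insert 2: 2 bumps 5 from row 1; 5 bumps 7 from row 2; 7 starts row 3. P = [[1, 2, 6], [3, 5], [7]], Q = [[1, 2, 4], [3, 5], [6]].
Insert 8: appended to row 1. P = [[1, 2, 6, 8], [3, 5], [7]], Q = [[1, 2, 4, 7], [3, 5], [6]].
Insert 4: 4 bumps 6 from row 1; 6 appends to row 2. P = [[1, 2, 4, 8], [3, 5, 6], [7]], Q = [[1, 2, 4, 7], [3, 5, 8], [6]].

So P = [[1, 2, 4, 8], [3, 5, 6], [7]], Q = [[1, 2, 4, 7], [3, 5, 8], [6]].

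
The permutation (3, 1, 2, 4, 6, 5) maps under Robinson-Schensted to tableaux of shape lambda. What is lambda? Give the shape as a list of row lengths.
[4, 2]

Row-insert each entry into an empty tableau.

After inserting 3: P = [[3]].
After inserting 1: P = [[1], [3]].
After inserting 2: P = [[1, 2], [3]].
After inserting 4: P = [[1, 2, 4], [3]].
After inserting 6: P = [[1, 2, 4, 6], [3]].
After inserting 5: P = [[1, 2, 4, 5], [3, 6]].

The final insertion tableau P = [[1, 2, 4, 5], [3, 6]] has shape [4, 2].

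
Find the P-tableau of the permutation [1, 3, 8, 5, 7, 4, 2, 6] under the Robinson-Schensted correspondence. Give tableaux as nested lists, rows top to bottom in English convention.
P = [[1, 2, 4, 6], [3, 7], [5], [8]]

Insert 1: appended to row 1. P = [[1]].
Insert 3: appended to row 1. P = [[1, 3]].
Insert 8: appended to row 1. P = [[1, 3, 8]].
Insert 5: 5 bumps 8 from row 1; 8 starts row 2. P = [[1, 3, 5], [8]].
Insert 7: appended to row 1. P = [[1, 3, 5, 7], [8]].
Insert 4: 4 bumps 5 from row 1; 5 bumps 8 from row 2; 8 starts row 3. P = [[1, 3, 4, 7], [5], [8]].
Insert 2: 2 bumps 3 from row 1; 3 bumps 5 from row 2; 5 bumps 8 from row 3; 8 starts row 4. P = [[1, 2, 4, 7], [3], [5], [8]].
Insert 6: 6 bumps 7 from row 1; 7 appends to row 2. P = [[1, 2, 4, 6], [3, 7], [5], [8]].

So P = [[1, 2, 4, 6], [3, 7], [5], [8]].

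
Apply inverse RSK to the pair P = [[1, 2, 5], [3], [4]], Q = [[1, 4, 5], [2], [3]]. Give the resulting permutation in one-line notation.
4 3 1 2 5

Reverse the RSK construction: for i from n down to 1, find the cell of Q containing i, remove the entry at that cell from P, and reverse-bump it up through P; the value ejected from row 1 is w(i).

Step i=5: Q has 5 at row 1, column 3; remove that cell from P, ejecting 5. So w(5) = 5. P is now [[1, 2], [3], [4]].
Step i=4: Q has 4 at row 1, column 2; remove that cell from P, ejecting 2. So w(4) = 2. P is now [[1], [3], [4]].
Step i=3: Q has 3 at row 3, column 1; remove 4 from row 3 of P and reverse-bump: 4 enters row 2 and ejects 3; 3 enters row 1 and ejects 1. So w(3) = 1. P is now [[3], [4]].
Step i=2: Q has 2 at row 2, column 1; remove 4 from row 2 of P and reverse-bump: 4 enters row 1 and ejects 3. So w(2) = 3. P is now [[4]].
Step i=1: Q has 1 at row 1, column 1; remove that cell from P, ejecting 4. So w(1) = 4. P is now [].

So w = 4 3 1 2 5.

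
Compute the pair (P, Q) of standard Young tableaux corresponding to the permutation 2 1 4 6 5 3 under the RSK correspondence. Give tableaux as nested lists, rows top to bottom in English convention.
P = [[1, 3, 5], [2, 4], [6]], Q = [[1, 3, 4], [2, 5], [6]]

Insert each entry of the permutation into P by Schensted row insertion, recording in Q the position of each new cell.

Insert 2: appended to row 1. P = [[2]], Q = [[1]].
Insert 1: 1 bumps 2 from row 1; 2 starts row 2. P = [[1], [2]], Q = [[1], [2]].
Insert 4: appended to row 1. P = [[1, 4], [2]], Q = [[1, 3], [2]].
Insert 6: appended to row 1. P = [[1, 4, 6], [2]], Q = [[1, 3, 4], [2]].
Insert 5: 5 bumps 6 from row 1; 6 appends to row 2. P = [[1, 4, 5], [2, 6]], Q = [[1, 3, 4], [2, 5]].
Insert 3: 3 bumps 4 from row 1; 4 bumps 6 from row 2; 6 starts row 3. P = [[1, 3, 5], [2, 4], [6]], Q = [[1, 3, 4], [2, 5], [6]].

So P = [[1, 3, 5], [2, 4], [6]], Q = [[1, 3, 4], [2, 5], [6]].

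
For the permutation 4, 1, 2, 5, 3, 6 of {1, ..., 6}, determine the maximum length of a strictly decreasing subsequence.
2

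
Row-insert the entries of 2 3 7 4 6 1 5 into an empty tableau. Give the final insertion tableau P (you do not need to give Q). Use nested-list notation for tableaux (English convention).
P = [[1, 3, 4, 5], [2, 6], [7]]

Insert 2: appended to row 1. P = [[2]].
Insert 3: appended to row 1. P = [[2, 3]].
Insert 7: appended to row 1. P = [[2, 3, 7]].
Insert 4: 4 bumps 7 from row 1; 7 starts row 2. P = [[2, 3, 4], [7]].
Insert 6: appended to row 1. P = [[2, 3, 4, 6], [7]].
Insert 1: 1 bumps 2 from row 1; 2 bumps 7 from row 2; 7 starts row 3. P = [[1, 3, 4, 6], [2], [7]].
Insert 5: 5 bumps 6 from row 1; 6 appends to row 2. P = [[1, 3, 4, 5], [2, 6], [7]].

So P = [[1, 3, 4, 5], [2, 6], [7]].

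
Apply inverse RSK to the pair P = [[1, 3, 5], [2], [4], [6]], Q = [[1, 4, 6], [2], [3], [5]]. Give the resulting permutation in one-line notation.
6 4 2 3 1 5

Reverse the RSK construction: for i from n down to 1, find the cell of Q containing i, remove the entry at that cell from P, and reverse-bump it up through P; the value ejected from row 1 is w(i).

Step i=6: Q has 6 at row 1, column 3; remove that cell from P, ejecting 5. So w(6) = 5. P is now [[1, 3], [2], [4], [6]].
Step i=5: Q has 5 at row 4, column 1; remove 6 from row 4 of P and reverse-bump: 6 enters row 3 and ejects 4; 4 enters row 2 and ejects 2; 2 enters row 1 and ejects 1. So w(5) = 1. P is now [[2, 3], [4], [6]].
Step i=4: Q has 4 at row 1, column 2; remove that cell from P, ejecting 3. So w(4) = 3. P is now [[2], [4], [6]].
Step i=3: Q has 3 at row 3, column 1; remove 6 from row 3 of P and reverse-bump: 6 enters row 2 and ejects 4; 4 enters row 1 and ejects 2. So w(3) = 2. P is now [[4], [6]].
Step i=2: Q has 2 at row 2, column 1; remove 6 from row 2 of P and reverse-bump: 6 enters row 1 and ejects 4. So w(2) = 4. P is now [[6]].
Step i=1: Q has 1 at row 1, column 1; remove that cell from P, ejecting 6. So w(1) = 6. P is now [].

So w = 6 4 2 3 1 5.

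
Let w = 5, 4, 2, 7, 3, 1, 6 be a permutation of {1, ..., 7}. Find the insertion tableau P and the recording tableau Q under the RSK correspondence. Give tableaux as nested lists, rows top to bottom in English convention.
P = [[1, 3, 6], [2, 7], [4], [5]], Q = [[1, 4, 7], [2, 5], [3], [6]]

Insert each entry of the permutation into P by Schensted row insertion, recording in Q the position of each new cell.

Insert 5: appended to row 1. P = [[5]].
Insert 4: 4 bumps 5 from row 1; 5 starts row 2. P = [[4], [5]].
Insert 2: 2 bumps 4 from row 1; 4 bumps 5 from row 2; 5 starts row 3. P = [[2], [4], [5]].
Insert 7: appended to row 1. P = [[2, 7], [4], [5]].
Insert 3: 3 bumps 7 from row 1; 7 appends to row 2. P = [[2, 3], [4, 7], [5]].
Insert 1: 1 bumps 2 from row 1; 2 bumps 4 from row 2; 4 bumps 5 from row 3; 5 starts row 4. P = [[1, 3], [2, 7], [4], [5]].
Insert 6: appended to row 1. P = [[1, 3, 6], [2, 7], [4], [5]].

So P = [[1, 3, 6], [2, 7], [4], [5]], Q = [[1, 4, 7], [2, 5], [3], [6]].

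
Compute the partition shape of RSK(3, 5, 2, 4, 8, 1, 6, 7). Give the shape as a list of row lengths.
RSK row insertion gives P = [[1, 4, 6, 7], [2, 5, 8], [3]], which has shape [4, 3, 1].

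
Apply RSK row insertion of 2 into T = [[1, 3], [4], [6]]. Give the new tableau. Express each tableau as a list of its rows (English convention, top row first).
[[1, 2], [3], [4], [6]]

In row 1, 2 replaces 3 (the leftmost entry greater than 2); 3 is bumped to row 2. In row 2, 3 replaces 4 (the leftmost entry greater than 3); 4 is bumped to row 3. In row 3, 4 replaces 6 (the leftmost entry greater than 4); 6 is bumped to row 4. 6 starts a new row 4. The new tableau is [[1, 2], [3], [4], [6]].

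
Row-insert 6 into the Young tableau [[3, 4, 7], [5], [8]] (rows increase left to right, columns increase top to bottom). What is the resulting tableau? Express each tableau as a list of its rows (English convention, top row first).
In row 1, 6 replaces 7 (the leftmost entry greater than 6); 7 is bumped to row 2. 7 is appended to row 2. The new tableau is [[3, 4, 6], [5, 7], [8]].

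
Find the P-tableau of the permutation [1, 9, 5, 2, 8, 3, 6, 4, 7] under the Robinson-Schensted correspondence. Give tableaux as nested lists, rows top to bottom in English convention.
P = [[1, 2, 3, 4, 7], [5, 6], [8], [9]]

After inserting 1: P = [[1]].
After inserting 9: P = [[1, 9]].
After inserting 5: P = [[1, 5], [9]].
After inserting 2: P = [[1, 2], [5], [9]].
After inserting 8: P = [[1, 2, 8], [5], [9]].
After inserting 3: P = [[1, 2, 3], [5, 8], [9]].
After inserting 6: P = [[1, 2, 3, 6], [5, 8], [9]].
After inserting 4: P = [[1, 2, 3, 4], [5, 6], [8], [9]].
After inserting 7: P = [[1, 2, 3, 4, 7], [5, 6], [8], [9]].

So P = [[1, 2, 3, 4, 7], [5, 6], [8], [9]].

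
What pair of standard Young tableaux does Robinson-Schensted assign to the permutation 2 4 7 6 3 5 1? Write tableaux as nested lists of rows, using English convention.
Insert each entry of the permutation into P by Schensted row insertion, recording in Q the position of each new cell.

Insert 2: appended to row 1. P = [[2]].
Insert 4: appended to row 1. P = [[2, 4]].
Insert 7: appended to row 1. P = [[2, 4, 7]].
Insert 6: 6 bumps 7 from row 1; 7 starts row 2. P = [[2, 4, 6], [7]].
Insert 3: 3 bumps 4 from row 1; 4 bumps 7 from row 2; 7 starts row 3. P = [[2, 3, 6], [4], [7]].
Insert 5: 5 bumps 6 from row 1; 6 appends to row 2. P = [[2, 3, 5], [4, 6], [7]].
Insert 1: 1 bumps 2 from row 1; 2 bumps 4 from row 2; 4 bumps 7 from row 3; 7 starts row 4. P = [[1, 3, 5], [2, 6], [4], [7]].

So P = [[1, 3, 5], [2, 6], [4], [7]], Q = [[1, 2, 3], [4, 6], [5], [7]].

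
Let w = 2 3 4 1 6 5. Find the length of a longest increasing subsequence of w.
4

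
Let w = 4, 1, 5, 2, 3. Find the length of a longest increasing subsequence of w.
3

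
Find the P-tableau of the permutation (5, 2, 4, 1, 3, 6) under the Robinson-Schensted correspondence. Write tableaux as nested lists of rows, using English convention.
Insert 5: appended to row 1. P = [[5]].
Insert 2: 2 bumps 5 from row 1; 5 starts row 2. P = [[2], [5]].
Insert 4: appended to row 1. P = [[2, 4], [5]].
Insert 1: 1 bumps 2 from row 1; 2 bumps 5 from row 2; 5 starts row 3. P = [[1, 4], [2], [5]].
Insert 3: 3 bumps 4 from row 1; 4 appends to row 2. P = [[1, 3], [2, 4], [5]].
Insert 6: appended to row 1. P = [[1, 3, 6], [2, 4], [5]].

So P = [[1, 3, 6], [2, 4], [5]].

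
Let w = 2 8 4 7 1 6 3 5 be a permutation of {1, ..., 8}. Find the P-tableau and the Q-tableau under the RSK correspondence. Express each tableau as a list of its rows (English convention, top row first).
P = [[1, 3, 5], [2, 4, 6], [7], [8]], Q = [[1, 2, 4], [3, 6, 8], [5], [7]]

Insert each entry of the permutation into P by Schensted row insertion, recording in Q the position of each new cell.

Insert 2: appended to row 1. P = [[2]].
Insert 8: appended to row 1. P = [[2, 8]].
Insert 4: 4 bumps 8 from row 1; 8 starts row 2. P = [[2, 4], [8]].
Insert 7: appended to row 1. P = [[2, 4, 7], [8]].
Insert 1: 1 bumps 2 from row 1; 2 bumps 8 from row 2; 8 starts row 3. P = [[1, 4, 7], [2], [8]].
Insert 6: 6 bumps 7 from row 1; 7 appends to row 2. P = [[1, 4, 6], [2, 7], [8]].
Insert 3: 3 bumps 4 from row 1; 4 bumps 7 from row 2; 7 bumps 8 from row 3; 8 starts row 4. P = [[1, 3, 6], [2, 4], [7], [8]].
Insert 5: 5 bumps 6 from row 1; 6 appends to row 2. P = [[1, 3, 5], [2, 4, 6], [7], [8]].

So P = [[1, 3, 5], [2, 4, 6], [7], [8]], Q = [[1, 2, 4], [3, 6, 8], [5], [7]].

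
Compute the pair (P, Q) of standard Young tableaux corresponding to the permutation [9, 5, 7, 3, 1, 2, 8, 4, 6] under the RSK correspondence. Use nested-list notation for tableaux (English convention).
Insert each entry of the permutation into P by Schensted row insertion, recording in Q the position of each new cell.

Insert 9: appended to row 1. P = [[9]].
Insert 5: 5 bumps 9 from row 1; 9 starts row 2. P = [[5], [9]].
Insert 7: appended to row 1. P = [[5, 7], [9]].
Insert 3: 3 bumps 5 from row 1; 5 bumps 9 from row 2; 9 starts row 3. P = [[3, 7], [5], [9]].
Insert 1: 1 bumps 3 from row 1; 3 bumps 5 from row 2; 5 bumps 9 from row 3; 9 starts row 4. P = [[1, 7], [3], [5], [9]].
Insert 2: 2 bumps 7 from row 1; 7 appends to row 2. P = [[1, 2], [3, 7], [5], [9]].
Insert 8: appended to row 1. P = [[1, 2, 8], [3, 7], [5], [9]].
Insert 4: 4 bumps 8 from row 1; 8 appends to row 2. P = [[1, 2, 4], [3, 7, 8], [5], [9]].
Insert 6: appended to row 1. P = [[1, 2, 4, 6], [3, 7, 8], [5], [9]].

So P = [[1, 2, 4, 6], [3, 7, 8], [5], [9]], Q = [[1, 3, 7, 9], [2, 6, 8], [4], [5]].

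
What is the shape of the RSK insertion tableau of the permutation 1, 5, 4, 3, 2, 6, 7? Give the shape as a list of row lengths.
[4, 1, 1, 1]

Row-insert each entry into an empty tableau.

After inserting 1: P = [[1]].
After inserting 5: P = [[1, 5]].
After inserting 4: P = [[1, 4], [5]].
After inserting 3: P = [[1, 3], [4], [5]].
After inserting 2: P = [[1, 2], [3], [4], [5]].
After inserting 6: P = [[1, 2, 6], [3], [4], [5]].
After inserting 7: P = [[1, 2, 6, 7], [3], [4], [5]].

The final insertion tableau P = [[1, 2, 6, 7], [3], [4], [5]] has shape [4, 1, 1, 1].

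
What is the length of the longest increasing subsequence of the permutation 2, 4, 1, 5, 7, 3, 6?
4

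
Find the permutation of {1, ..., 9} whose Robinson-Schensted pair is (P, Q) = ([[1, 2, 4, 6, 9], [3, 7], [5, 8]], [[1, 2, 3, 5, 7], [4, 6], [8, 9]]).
1 3 5 4 8 7 9 2 6

Reverse the RSK construction: for i from n down to 1, find the cell of Q containing i, remove the entry at that cell from P, and reverse-bump it up through P; the value ejected from row 1 is w(i).

Step i=9: Q has 9 at row 3, column 2; remove 8 from row 3 of P and reverse-bump: 8 enters row 2 and ejects 7; 7 enters row 1 and ejects 6. So w(9) = 6. P is now [[1, 2, 4, 7, 9], [3, 8], [5]].
Step i=8: Q has 8 at row 3, column 1; remove 5 from row 3 of P and reverse-bump: 5 enters row 2 and ejects 3; 3 enters row 1 and ejects 2. So w(8) = 2. P is now [[1, 3, 4, 7, 9], [5, 8]].
Step i=7: Q has 7 at row 1, column 5; remove that cell from P, ejecting 9. So w(7) = 9. P is now [[1, 3, 4, 7], [5, 8]].
Step i=6: Q has 6 at row 2, column 2; remove 8 from row 2 of P and reverse-bump: 8 enters row 1 and ejects 7. So w(6) = 7. P is now [[1, 3, 4, 8], [5]].
Step i=5: Q has 5 at row 1, column 4; remove that cell from P, ejecting 8. So w(5) = 8. P is now [[1, 3, 4], [5]].
Step i=4: Q has 4 at row 2, column 1; remove 5 from row 2 of P and reverse-bump: 5 enters row 1 and ejects 4. So w(4) = 4. P is now [[1, 3, 5]].
Step i=3: Q has 3 at row 1, column 3; remove that cell from P, ejecting 5. So w(3) = 5. P is now [[1, 3]].
Step i=2: Q has 2 at row 1, column 2; remove that cell from P, ejecting 3. So w(2) = 3. P is now [[1]].
Step i=1: Q has 1 at row 1, column 1; remove that cell from P, ejecting 1. So w(1) = 1. P is now [].

So w = 1 3 5 4 8 7 9 2 6.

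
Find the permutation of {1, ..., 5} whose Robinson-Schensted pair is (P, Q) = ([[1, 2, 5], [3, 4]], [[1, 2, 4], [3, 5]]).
Reverse the RSK construction: for i from n down to 1, find the cell of Q containing i, remove the entry at that cell from P, and reverse-bump it up through P; the value ejected from row 1 is w(i).

Step i=5: Q has 5 at row 2, column 2; remove 4 from row 2 of P and reverse-bump: 4 enters row 1 and ejects 2. So w(5) = 2. P is now [[1, 4, 5], [3]].
Step i=4: Q has 4 at row 1, column 3; remove that cell from P, ejecting 5. So w(4) = 5. P is now [[1, 4], [3]].
Step i=3: Q has 3 at row 2, column 1; remove 3 from row 2 of P and reverse-bump: 3 enters row 1 and ejects 1. So w(3) = 1. P is now [[3, 4]].
Step i=2: Q has 2 at row 1, column 2; remove that cell from P, ejecting 4. So w(2) = 4. P is now [[3]].
Step i=1: Q has 1 at row 1, column 1; remove that cell from P, ejecting 3. So w(1) = 3. P is now [].

So w = 3 4 1 5 2.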